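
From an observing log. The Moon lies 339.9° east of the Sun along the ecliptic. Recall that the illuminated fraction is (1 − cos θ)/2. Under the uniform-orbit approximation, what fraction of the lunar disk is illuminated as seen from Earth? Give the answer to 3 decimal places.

Half-versine of 339.9°: (1 − 0.939)/2 = 0.030.

0.030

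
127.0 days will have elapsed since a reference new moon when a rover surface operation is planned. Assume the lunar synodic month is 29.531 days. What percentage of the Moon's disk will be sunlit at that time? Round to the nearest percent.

127.0 d spans 4 complete synodic months (4 × 29.531 = 118.12 d) plus 8.88 d.
Elongation θ = 360° × 8.88/29.531 ≈ 108.2°.
cos 108.2° = (-0.312), so f = (1 − (-0.312))/2 = 0.656, so 66%.

66%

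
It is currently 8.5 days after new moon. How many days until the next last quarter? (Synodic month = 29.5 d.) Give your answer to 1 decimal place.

13.6 days

Last quarter occurs at elongation 270°, i.e. at age 29.5 × 270/360 = 22.125 d.
So 13.625 days remain (22.125 − 8.5).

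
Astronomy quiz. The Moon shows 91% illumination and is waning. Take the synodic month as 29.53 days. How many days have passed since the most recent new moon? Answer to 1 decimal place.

17.6 days

From f = (1 − cos θ)/2: cos θ = 1 − 2×0.91 = -0.820; arccos → 145.1°.
Waning ⇒ past full, so θ = 360° − 145.1° = 214.9°.
That fraction of the synodic month is 214.9/360 × 29.53 d ≈ 17.63 d.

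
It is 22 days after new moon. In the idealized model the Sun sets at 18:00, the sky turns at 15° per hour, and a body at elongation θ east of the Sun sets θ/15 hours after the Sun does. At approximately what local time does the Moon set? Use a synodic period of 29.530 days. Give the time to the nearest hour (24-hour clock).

12:00

Elongation θ = 360° × 22/29.530 ≈ 268.2°.
The Moon trails the Sun by θ/15 = 268.2/15 ≈ 17.88 hours.
18:00 + 17.88 h ≈ 11:53 → 12:00 to the nearest hour.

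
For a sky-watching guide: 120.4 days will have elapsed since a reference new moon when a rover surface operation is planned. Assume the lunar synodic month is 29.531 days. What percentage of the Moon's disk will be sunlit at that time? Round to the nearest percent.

120.4 d spans 4 complete synodic months (4 × 29.531 = 118.12 d) plus 2.28 d.
Phase angle: θ = 360°·(2.28 d)/(29.531 d) = 27.7°.
Illuminated fraction = (1 − cos 27.7°)/2 = (1 − 0.885)/2 ≈ 0.057, so 6%.

6%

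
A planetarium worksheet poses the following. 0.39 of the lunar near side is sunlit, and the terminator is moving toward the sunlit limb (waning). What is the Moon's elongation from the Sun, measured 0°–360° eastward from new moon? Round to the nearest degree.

cos θ = 1 − 2f = 0.220, giving a principal value of 77.3°.
A waning Moon lies in 180°–360°, so θ = 360° − 77.3° = 282.7°.

283°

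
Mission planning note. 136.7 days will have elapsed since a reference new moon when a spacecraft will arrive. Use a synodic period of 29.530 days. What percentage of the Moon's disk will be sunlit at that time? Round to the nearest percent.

84%

136.7/29.530 = 4.629 lunations, so 4 complete cycles and 18.58 d into the next.
Elongation θ = 360° × 18.58/29.530 ≈ 226.5°.
cos 226.5° = (-0.688), so f = (1 − (-0.688))/2 = 0.844, so 84%.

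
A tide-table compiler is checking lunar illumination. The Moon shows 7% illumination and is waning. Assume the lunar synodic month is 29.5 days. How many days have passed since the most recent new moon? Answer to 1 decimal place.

27.0 days

Invert f = (1 − cos θ)/2 to get cos θ = 1 − 2(0.07) = 0.860, hence θ₀ = arccos 0.860 = 30.7°.
Since the Moon is past full (waning), take the reflex angle: θ = 360° − 30.7° = 329.3°.
That fraction of the synodic month is 329.3/360 × 29.5 d ≈ 26.99 d.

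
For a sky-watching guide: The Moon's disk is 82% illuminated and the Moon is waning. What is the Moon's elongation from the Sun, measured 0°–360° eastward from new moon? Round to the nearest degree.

230°

Invert f = (1 − cos θ)/2 to get cos θ = 1 − 2(0.82) = -0.640, hence θ₀ = arccos -0.640 = 129.8°.
Waning ⇒ past full, so θ = 360° − 129.8° = 230.2°.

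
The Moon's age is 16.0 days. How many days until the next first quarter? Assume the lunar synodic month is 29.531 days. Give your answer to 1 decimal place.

First quarter occurs at elongation 90°, i.e. at age 29.531 × 90/360 = 7.383 d.
Already past this cycle's first quarter; the next is at 7.383 + 29.531 = 36.914 d, so 36.914 − 16.0 = 20.914 days.

20.9 days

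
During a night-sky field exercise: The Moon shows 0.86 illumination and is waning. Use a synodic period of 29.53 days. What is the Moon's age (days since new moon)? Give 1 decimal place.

18.4 days

cos θ = 1 − 2f = -0.720, giving a principal value of 136.1°.
A waning Moon lies in 180°–360°, so θ = 360° − 136.1° = 223.9°.
Age = 29.53 × 223.9°/360° ≈ 18.37 days.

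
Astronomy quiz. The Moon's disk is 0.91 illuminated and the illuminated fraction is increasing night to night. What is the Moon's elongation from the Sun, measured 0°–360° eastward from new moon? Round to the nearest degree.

145°

From f = (1 − cos θ)/2: cos θ = 1 − 2×0.91 = -0.820; arccos → 145.1°.
Waxing ⇒ before full, so θ = 145.1°.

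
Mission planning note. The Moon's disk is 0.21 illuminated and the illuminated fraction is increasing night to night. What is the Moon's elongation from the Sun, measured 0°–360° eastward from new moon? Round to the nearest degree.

cos θ = 1 − 2f = 0.580, giving a principal value of 54.5°.
The Moon is waxing (0°–180°), so θ = 54.5° directly.

55°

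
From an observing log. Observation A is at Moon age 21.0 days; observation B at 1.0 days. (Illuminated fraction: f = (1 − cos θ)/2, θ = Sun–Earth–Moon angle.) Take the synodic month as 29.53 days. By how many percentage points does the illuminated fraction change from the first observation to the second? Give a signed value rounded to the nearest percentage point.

-61 pp

θ₁ = 360° × 21.0/29.53 = 256.0°, f₁ = (1 − cos θ₁)/2 = 0.621.
θ₂ = 360° × 1.0/29.53 = 12.2°, f₂ = (1 − cos θ₂)/2 = 0.011.
Change = f₂ − f₁ = -0.610 → -61 percentage points.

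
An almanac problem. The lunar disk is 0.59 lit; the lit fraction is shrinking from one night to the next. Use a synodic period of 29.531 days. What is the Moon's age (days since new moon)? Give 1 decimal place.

cos θ = 1 − 2f = -0.180, giving a principal value of 100.4°.
A waning Moon lies in 180°–360°, so θ = 360° − 100.4° = 259.6°.
Age = 29.531 × 259.6°/360° ≈ 21.30 days.

21.3 days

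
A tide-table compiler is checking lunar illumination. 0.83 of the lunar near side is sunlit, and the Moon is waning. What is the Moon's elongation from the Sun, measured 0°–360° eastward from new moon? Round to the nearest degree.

From f = (1 − cos θ)/2: cos θ = 1 − 2×0.83 = -0.660; arccos → 131.3°.
Waning ⇒ past full, so θ = 360° − 131.3° = 228.7°.

229°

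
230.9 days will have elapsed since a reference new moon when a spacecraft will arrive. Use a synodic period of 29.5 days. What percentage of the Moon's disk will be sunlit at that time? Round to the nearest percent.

27%

230.9 d spans 7 complete synodic months (7 × 29.5 = 206.50 d) plus 24.40 d.
Elongation θ = 360° × 24.40/29.5 ≈ 297.8°.
Illuminated fraction = (1 − cos 297.8°)/2 = (1 − 0.466)/2 ≈ 0.267, so 27%.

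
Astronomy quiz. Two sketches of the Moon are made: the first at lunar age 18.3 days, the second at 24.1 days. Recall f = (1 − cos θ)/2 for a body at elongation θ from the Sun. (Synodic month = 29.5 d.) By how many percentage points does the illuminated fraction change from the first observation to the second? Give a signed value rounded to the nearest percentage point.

-57 pp

θ₁ = 360° × 18.3/29.5 = 223.3°, f₁ = (1 − cos θ₁)/2 = 0.864.
θ₂ = 360° × 24.1/29.5 = 294.1°, f₂ = (1 − cos θ₂)/2 = 0.296.
Change = f₂ − f₁ = -0.568 → -57 percentage points.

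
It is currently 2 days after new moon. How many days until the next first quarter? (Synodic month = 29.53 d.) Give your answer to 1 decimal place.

First quarter is 0.25 of the way through the cycle: age 0.25 × 29.53 = 7.383 d.
That is 7.383 − 2 = 5.383 days ahead.

5.4 days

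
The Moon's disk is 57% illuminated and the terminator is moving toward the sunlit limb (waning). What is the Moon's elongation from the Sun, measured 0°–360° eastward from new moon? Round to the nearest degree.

cos θ = 1 − 2f = -0.140, giving a principal value of 98.0°.
A waning Moon lies in 180°–360°, so θ = 360° − 98.0° = 262.0°.

262°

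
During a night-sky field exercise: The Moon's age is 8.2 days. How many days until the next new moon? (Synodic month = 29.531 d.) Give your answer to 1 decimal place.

One full lunation from the last new moon is 29.531 d; remaining = 29.531 − 8.2 = 21.331 d.

21.3 days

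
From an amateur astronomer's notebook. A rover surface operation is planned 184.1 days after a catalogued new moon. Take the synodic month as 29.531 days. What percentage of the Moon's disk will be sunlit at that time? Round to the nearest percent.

45%

184.1 d spans 6 complete synodic months (6 × 29.531 = 177.19 d) plus 6.91 d.
The Moon has covered 6.91/29.531 of its cycle, so θ ≈ 360° × 6.91/29.531 = 84.3°.
cos 84.3° = 0.100, so f = (1 − 0.100)/2 = 0.450, so 45%.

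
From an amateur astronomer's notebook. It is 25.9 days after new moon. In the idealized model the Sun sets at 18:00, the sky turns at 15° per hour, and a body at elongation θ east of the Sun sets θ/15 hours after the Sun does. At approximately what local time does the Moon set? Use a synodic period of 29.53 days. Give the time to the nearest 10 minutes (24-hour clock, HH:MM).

Phase angle: θ = 360°·(25.9 d)/(29.53 d) = 315.7°.
Delay after the Sun = 315.7° / (15°/h) ≈ 21.05 h.
18:00 + 21.050 h ≈ 15:03 → 15:00 to the nearest ten minutes.

15:00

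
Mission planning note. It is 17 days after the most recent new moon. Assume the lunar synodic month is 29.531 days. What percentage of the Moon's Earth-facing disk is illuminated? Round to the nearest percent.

94%

The Moon has covered 17/29.531 of its cycle, so θ ≈ 360° × 17/29.531 = 207.2°.
cos 207.2° = (-0.889), so f = (1 − (-0.889))/2 = 0.945, so 94%.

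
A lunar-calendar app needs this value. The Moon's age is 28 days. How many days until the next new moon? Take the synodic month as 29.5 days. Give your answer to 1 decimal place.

1.5 days

The next new moon completes the synodic month: 29.5 − 28 = 1.500 days.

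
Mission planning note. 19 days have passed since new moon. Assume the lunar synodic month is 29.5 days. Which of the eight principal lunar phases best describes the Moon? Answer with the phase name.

waning gibbous

At 19/29.5 of the cycle, θ ≈ 232° — the waning gibbous range.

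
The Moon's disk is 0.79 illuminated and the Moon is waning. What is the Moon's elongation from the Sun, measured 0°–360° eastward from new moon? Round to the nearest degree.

From f = (1 − cos θ)/2: cos θ = 1 − 2×0.79 = -0.580; arccos → 125.5°.
Waning ⇒ past full, so θ = 360° − 125.5° = 234.5°.

235°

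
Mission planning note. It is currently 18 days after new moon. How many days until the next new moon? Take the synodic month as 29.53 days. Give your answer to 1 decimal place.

11.5 days

One full lunation from the last new moon is 29.53 d; remaining = 29.53 − 18 = 11.530 d.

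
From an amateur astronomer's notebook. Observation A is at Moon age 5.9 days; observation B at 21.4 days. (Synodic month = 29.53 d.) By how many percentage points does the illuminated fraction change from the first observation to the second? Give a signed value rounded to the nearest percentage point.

+23 percentage points

First observation: θ = 360°·5.9/29.53 = 71.9°, so f = 0.345.
Second observation: θ = 260.9°, f = 0.579.
Δf = 0.579 − 0.345 = +0.234, i.e. +23 pp.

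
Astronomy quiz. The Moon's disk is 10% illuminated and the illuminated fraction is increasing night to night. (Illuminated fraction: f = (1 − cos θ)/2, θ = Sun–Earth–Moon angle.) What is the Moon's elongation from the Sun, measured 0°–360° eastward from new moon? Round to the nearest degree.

37°

Invert f = (1 − cos θ)/2 to get cos θ = 1 − 2(0.10) = 0.800, hence θ₀ = arccos 0.800 = 36.9°.
The Moon is waxing (0°–180°), so θ = 36.9° directly.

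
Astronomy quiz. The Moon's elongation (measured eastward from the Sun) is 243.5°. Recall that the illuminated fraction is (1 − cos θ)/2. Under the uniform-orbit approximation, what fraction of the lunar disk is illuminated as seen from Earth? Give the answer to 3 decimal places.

0.723

cos 243.5° = (-0.446), so f = (1 − (-0.446))/2 = 0.723.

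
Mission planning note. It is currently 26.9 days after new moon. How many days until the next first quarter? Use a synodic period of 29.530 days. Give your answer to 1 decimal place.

First quarter occurs at elongation 90°, i.e. at age 29.530 × 90/360 = 7.383 d.
This lunation's first quarter (7.383 d) has passed, so add one period: 36.913 − 26.9 = 10.013 days.

10.0 days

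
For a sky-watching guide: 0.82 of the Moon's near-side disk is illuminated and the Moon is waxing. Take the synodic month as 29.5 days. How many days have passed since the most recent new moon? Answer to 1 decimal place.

10.6 days

cos θ = 1 − 2f = -0.640, giving a principal value of 129.8°.
The Moon is waxing (0°–180°), so θ = 129.8° directly.
That fraction of the synodic month is 129.8/360 × 29.5 d ≈ 10.64 d.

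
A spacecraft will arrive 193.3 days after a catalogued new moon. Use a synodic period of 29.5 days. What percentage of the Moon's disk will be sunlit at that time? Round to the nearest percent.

97%

193.3/29.5 = 6.553 lunations, so 6 complete cycles and 16.30 d into the next.
Phase angle: θ = 360°·(16.30 d)/(29.5 d) = 198.9°.
With cos θ = (-0.946), the lit fraction is (1 − (-0.946))/2 ≈ 0.973, so 97%.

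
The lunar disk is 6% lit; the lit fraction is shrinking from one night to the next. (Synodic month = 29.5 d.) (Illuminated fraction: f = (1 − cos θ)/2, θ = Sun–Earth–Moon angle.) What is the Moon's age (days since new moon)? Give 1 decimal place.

27.2 days

cos θ = 1 − 2f = 0.880, giving a principal value of 28.4°.
Since the Moon is past full (waning), take the reflex angle: θ = 360° − 28.4° = 331.6°.
At 360°/29.5 d per day, 331.6° corresponds to 27.18 days.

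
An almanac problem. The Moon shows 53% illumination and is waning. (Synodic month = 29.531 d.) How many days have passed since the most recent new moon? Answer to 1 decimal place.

21.9 days

From f = (1 − cos θ)/2: cos θ = 1 − 2×0.53 = -0.060; arccos → 93.4°.
A waning Moon lies in 180°–360°, so θ = 360° − 93.4° = 266.6°.
That fraction of the synodic month is 266.6/360 × 29.531 d ≈ 21.87 d.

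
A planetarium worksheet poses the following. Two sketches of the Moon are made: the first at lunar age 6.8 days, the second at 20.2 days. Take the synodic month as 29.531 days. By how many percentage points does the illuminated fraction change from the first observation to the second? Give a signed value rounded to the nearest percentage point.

+26 percentage points

First observation: θ = 360°·6.8/29.531 = 82.9°, so f = 0.438.
Second observation: θ = 246.2°, f = 0.701.
Δf = 0.701 − 0.438 = +0.263, i.e. +26 pp.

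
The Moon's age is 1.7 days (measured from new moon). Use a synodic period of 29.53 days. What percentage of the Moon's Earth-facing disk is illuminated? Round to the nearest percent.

3%

Phase angle: θ = 360°·(1.7 d)/(29.53 d) = 20.7°.
Illuminated fraction = (1 − cos 20.7°)/2 = (1 − 0.935)/2 ≈ 0.032, so 3%.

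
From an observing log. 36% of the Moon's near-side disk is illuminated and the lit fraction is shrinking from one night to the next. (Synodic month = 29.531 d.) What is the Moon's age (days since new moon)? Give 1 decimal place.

cos θ = 1 − 2f = 0.280, giving a principal value of 73.7°.
Since the Moon is past full (waning), take the reflex angle: θ = 360° − 73.7° = 286.3°.
That fraction of the synodic month is 286.3/360 × 29.531 d ≈ 23.48 d.

23.5 days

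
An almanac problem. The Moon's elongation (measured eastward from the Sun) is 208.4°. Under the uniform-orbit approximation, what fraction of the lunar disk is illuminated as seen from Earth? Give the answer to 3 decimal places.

Half-versine of 208.4°: (1 − (-0.880))/2 = 0.940.

0.940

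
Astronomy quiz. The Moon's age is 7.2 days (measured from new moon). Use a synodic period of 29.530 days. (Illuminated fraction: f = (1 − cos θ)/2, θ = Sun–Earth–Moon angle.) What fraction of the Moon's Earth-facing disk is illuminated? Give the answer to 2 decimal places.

0.48

Phase angle: θ = 360°·(7.2 d)/(29.530 d) = 87.8°.
Illuminated fraction = (1 − cos 87.8°)/2 = (1 − 0.039)/2 ≈ 0.481.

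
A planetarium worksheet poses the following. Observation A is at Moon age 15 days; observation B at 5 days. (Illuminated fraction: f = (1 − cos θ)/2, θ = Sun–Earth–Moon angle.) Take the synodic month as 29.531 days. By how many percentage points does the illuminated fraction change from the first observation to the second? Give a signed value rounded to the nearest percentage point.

-74 pp

First observation: θ = 360°·15/29.531 = 182.9°, so f = 0.999.
Second observation: θ = 61.0°, f = 0.257.
Δf = 0.257 − 0.999 = -0.742, i.e. -74 pp.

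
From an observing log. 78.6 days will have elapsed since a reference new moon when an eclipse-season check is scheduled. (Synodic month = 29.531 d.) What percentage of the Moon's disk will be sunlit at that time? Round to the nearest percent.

Reduce mod P: 78.6 − 2×29.531 = 19.54 d into the current lunation.
The Moon has covered 19.54/29.531 of its cycle, so θ ≈ 360° × 19.54/29.531 = 238.2°.
Illuminated fraction = (1 − cos 238.2°)/2 = (1 − (-0.527))/2 ≈ 0.764, so 76%.

76%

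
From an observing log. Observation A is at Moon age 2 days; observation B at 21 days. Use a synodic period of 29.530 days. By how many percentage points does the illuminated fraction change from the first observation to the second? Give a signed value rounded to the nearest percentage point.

θ₁ = 360° × 2/29.530 = 24.4°, f₁ = (1 − cos θ₁)/2 = 0.045.
θ₂ = 360° × 21/29.530 = 256.0°, f₂ = (1 − cos θ₂)/2 = 0.621.
Change = f₂ − f₁ = +0.576 → +58 percentage points.

+58 percentage points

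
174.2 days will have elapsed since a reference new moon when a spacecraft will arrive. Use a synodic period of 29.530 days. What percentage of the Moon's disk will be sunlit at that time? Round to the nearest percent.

Reduce mod P: 174.2 − 5×29.530 = 26.55 d into the current lunation.
The Moon has covered 26.55/29.530 of its cycle, so θ ≈ 360° × 26.55/29.530 = 323.7°.
Illuminated fraction = (1 − cos 323.7°)/2 = (1 − 0.806)/2 ≈ 0.097, so 10%.

10%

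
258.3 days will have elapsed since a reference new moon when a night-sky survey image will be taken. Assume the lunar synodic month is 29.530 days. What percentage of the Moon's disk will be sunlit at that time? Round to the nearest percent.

258.3/29.530 = 8.747 lunations, so 8 complete cycles and 22.06 d into the next.
Phase angle: θ = 360°·(22.06 d)/(29.530 d) = 268.9°.
cos 268.9° = (-0.019), so f = (1 − (-0.019))/2 = 0.509, so 51%.

51%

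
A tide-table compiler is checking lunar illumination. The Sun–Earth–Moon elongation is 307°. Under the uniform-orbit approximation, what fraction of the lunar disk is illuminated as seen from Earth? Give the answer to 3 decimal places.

0.199

f = (1 − cos 307°)/2 = (1 − 0.602)/2 ≈ 0.199.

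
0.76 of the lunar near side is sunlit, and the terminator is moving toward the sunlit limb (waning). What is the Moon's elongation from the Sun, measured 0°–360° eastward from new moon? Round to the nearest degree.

From f = (1 − cos θ)/2: cos θ = 1 − 2×0.76 = -0.520; arccos → 121.3°.
Waning ⇒ past full, so θ = 360° − 121.3° = 238.7°.

239°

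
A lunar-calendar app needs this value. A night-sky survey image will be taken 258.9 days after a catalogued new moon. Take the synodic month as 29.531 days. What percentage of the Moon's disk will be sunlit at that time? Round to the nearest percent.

258.9/29.531 = 8.767 lunations, so 8 complete cycles and 22.65 d into the next.
The Moon has covered 22.65/29.531 of its cycle, so θ ≈ 360° × 22.65/29.531 = 276.1°.
Illuminated fraction = (1 − cos 276.1°)/2 = (1 − 0.107)/2 ≈ 0.447, so 45%.

45%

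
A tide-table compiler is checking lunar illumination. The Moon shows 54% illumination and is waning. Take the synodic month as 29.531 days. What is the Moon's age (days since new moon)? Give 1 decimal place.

21.8 days

cos θ = 1 − 2f = -0.080, giving a principal value of 94.6°.
Since the Moon is past full (waning), take the reflex angle: θ = 360° − 94.6° = 265.4°.
At 360°/29.531 d per day, 265.4° corresponds to 21.77 days.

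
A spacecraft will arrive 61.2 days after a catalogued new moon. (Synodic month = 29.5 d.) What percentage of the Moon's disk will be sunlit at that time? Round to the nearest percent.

5%

Reduce mod P: 61.2 − 2×29.5 = 2.20 d into the current lunation.
Phase angle: θ = 360°·(2.20 d)/(29.5 d) = 26.8°.
With cos θ = 0.892, the lit fraction is (1 − 0.892)/2 ≈ 0.054, so 5%.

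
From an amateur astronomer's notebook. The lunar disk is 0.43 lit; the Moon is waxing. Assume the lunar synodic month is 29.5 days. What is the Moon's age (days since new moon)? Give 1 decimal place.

6.7 days

cos θ = 1 − 2f = 0.140, giving a principal value of 82.0°.
Before full moon the principal value applies: θ = 82.0°.
At 360°/29.5 d per day, 82.0° corresponds to 6.72 days.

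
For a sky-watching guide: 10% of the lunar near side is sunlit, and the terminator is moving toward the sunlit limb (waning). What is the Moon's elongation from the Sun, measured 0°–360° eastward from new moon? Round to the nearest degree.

323°

From f = (1 − cos θ)/2: cos θ = 1 − 2×0.10 = 0.800; arccos → 36.9°.
Waning ⇒ past full, so θ = 360° − 36.9° = 323.1°.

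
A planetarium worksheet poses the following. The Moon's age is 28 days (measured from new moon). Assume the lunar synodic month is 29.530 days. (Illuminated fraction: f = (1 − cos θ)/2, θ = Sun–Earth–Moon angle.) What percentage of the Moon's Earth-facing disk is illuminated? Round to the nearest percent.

3%

Elongation θ = 360° × 28/29.530 ≈ 341.3°.
With cos θ = 0.947, the lit fraction is (1 − 0.947)/2 ≈ 0.026, so 3%.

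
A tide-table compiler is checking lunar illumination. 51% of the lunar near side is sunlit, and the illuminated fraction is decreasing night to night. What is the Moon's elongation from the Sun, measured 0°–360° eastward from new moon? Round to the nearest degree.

Invert f = (1 − cos θ)/2 to get cos θ = 1 − 2(0.51) = -0.020, hence θ₀ = arccos -0.020 = 91.1°.
Waning ⇒ past full, so θ = 360° − 91.1° = 268.9°.

269°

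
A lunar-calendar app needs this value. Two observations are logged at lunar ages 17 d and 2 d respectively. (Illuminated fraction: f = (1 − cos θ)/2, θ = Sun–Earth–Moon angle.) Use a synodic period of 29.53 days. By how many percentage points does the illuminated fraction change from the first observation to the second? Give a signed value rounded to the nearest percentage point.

-90 percentage points

First observation: θ = 360°·17/29.53 = 207.2°, so f = 0.945.
Second observation: θ = 24.4°, f = 0.045.
Δf = 0.045 − 0.945 = -0.900, i.e. -90 pp.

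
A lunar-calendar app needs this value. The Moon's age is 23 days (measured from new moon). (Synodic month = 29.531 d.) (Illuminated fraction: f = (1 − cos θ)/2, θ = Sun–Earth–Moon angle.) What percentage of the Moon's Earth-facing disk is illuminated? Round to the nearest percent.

41%

Phase angle: θ = 360°·(23 d)/(29.531 d) = 280.4°.
Illuminated fraction = (1 − cos 280.4°)/2 = (1 − 0.180)/2 ≈ 0.410, so 41%.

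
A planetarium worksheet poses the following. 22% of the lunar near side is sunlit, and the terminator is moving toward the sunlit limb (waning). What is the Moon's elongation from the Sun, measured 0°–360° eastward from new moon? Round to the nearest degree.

304°

From f = (1 − cos θ)/2: cos θ = 1 − 2×0.22 = 0.560; arccos → 55.9°.
Waning ⇒ past full, so θ = 360° − 55.9° = 304.1°.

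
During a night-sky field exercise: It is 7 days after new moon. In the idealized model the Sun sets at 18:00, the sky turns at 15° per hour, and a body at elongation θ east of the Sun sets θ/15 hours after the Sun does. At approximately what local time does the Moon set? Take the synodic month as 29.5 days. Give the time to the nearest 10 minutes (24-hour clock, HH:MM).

23:40

Elongation θ = 360° × 7/29.5 ≈ 85.4°.
Delay after the Sun = 85.4° / (15°/h) ≈ 5.69 h.
18:00 + 5.695 h ≈ 23:42 → 23:40 to the nearest ten minutes.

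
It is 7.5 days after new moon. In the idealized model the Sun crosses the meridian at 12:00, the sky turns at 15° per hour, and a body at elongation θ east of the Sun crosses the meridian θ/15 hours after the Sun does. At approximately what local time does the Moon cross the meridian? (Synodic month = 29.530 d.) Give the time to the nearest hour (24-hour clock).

18:00

The Moon has covered 7.5/29.530 of its cycle, so θ ≈ 360° × 7.5/29.530 = 91.4°.
At 15° of sky rotation per hour, 91.4° corresponds to a 6.10 h lag.
12:00 + 6.10 h ≈ 18:06 → 18:00 to the nearest hour.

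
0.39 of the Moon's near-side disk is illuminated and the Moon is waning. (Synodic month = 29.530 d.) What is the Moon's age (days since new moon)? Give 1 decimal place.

Invert f = (1 − cos θ)/2 to get cos θ = 1 − 2(0.39) = 0.220, hence θ₀ = arccos 0.220 = 77.3°.
Waning ⇒ past full, so θ = 360° − 77.3° = 282.7°.
At 360°/29.530 d per day, 282.7° corresponds to 23.19 days.

23.2 days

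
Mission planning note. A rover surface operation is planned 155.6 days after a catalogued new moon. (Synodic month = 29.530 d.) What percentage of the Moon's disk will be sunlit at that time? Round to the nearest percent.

56%

Reduce mod P: 155.6 − 5×29.530 = 7.95 d into the current lunation.
Phase angle: θ = 360°·(7.95 d)/(29.530 d) = 96.9°.
With cos θ = (-0.120), the lit fraction is (1 − (-0.120))/2 ≈ 0.560, so 56%.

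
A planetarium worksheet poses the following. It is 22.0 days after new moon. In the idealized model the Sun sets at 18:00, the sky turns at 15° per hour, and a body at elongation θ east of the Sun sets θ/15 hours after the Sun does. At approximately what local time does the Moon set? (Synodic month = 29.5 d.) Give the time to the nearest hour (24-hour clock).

The Moon has covered 22.0/29.5 of its cycle, so θ ≈ 360° × 22.0/29.5 = 268.5°.
The Moon trails the Sun by θ/15 = 268.5/15 ≈ 17.90 hours.
18:00 + 17.90 h ≈ 11:54 → 12:00 to the nearest hour.

12:00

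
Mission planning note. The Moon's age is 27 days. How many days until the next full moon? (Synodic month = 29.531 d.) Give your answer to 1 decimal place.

17.3 days

Full moon occurs at elongation 180°, i.e. at age 29.531 × 180/360 = 14.765 d.
Already past this cycle's full moon; the next is at 14.765 + 29.531 = 44.296 d, so 44.296 − 27 = 17.296 days.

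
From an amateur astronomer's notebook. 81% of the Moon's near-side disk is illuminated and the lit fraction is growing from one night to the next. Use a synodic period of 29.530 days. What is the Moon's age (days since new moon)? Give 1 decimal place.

10.5 days

Invert f = (1 − cos θ)/2 to get cos θ = 1 − 2(0.81) = -0.620, hence θ₀ = arccos -0.620 = 128.3°.
Before full moon the principal value applies: θ = 128.3°.
At 360°/29.530 d per day, 128.3° corresponds to 10.53 days.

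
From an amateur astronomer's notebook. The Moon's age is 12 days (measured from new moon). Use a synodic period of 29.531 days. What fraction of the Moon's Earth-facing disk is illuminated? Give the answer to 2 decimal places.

Elongation θ = 360° × 12/29.531 ≈ 146.3°.
cos 146.3° = (-0.832), so f = (1 − (-0.832))/2 = 0.916.

0.92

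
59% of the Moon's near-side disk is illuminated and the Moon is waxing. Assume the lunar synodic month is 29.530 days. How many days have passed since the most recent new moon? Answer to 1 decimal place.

Invert f = (1 − cos θ)/2 to get cos θ = 1 − 2(0.59) = -0.180, hence θ₀ = arccos -0.180 = 100.4°.
Before full moon the principal value applies: θ = 100.4°.
Age = 29.530 × 100.4°/360° ≈ 8.23 days.

8.2 days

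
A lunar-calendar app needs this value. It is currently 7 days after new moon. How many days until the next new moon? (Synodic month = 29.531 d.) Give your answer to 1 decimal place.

22.5 days

The next new moon completes the synodic month: 29.531 − 7 = 22.531 days.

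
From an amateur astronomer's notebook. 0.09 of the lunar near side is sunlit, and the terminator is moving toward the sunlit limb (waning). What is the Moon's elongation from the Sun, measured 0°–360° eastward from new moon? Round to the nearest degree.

325°

From f = (1 − cos θ)/2: cos θ = 1 − 2×0.09 = 0.820; arccos → 34.9°.
A waning Moon lies in 180°–360°, so θ = 360° − 34.9° = 325.1°.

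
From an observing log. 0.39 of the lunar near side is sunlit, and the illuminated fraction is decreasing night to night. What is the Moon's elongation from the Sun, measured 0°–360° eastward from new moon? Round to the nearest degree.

Invert f = (1 − cos θ)/2 to get cos θ = 1 − 2(0.39) = 0.220, hence θ₀ = arccos 0.220 = 77.3°.
A waning Moon lies in 180°–360°, so θ = 360° − 77.3° = 282.7°.

283°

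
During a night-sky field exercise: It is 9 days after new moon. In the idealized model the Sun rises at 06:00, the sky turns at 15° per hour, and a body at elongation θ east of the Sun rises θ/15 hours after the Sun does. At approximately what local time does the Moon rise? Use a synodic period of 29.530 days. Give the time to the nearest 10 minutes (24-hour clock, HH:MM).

The Moon has covered 9/29.530 of its cycle, so θ ≈ 360° × 9/29.530 = 109.7°.
At 15° of sky rotation per hour, 109.7° corresponds to a 7.31 h lag.
06:00 + 7.315 h ≈ 13:19 → 13:20 to the nearest ten minutes.

13:20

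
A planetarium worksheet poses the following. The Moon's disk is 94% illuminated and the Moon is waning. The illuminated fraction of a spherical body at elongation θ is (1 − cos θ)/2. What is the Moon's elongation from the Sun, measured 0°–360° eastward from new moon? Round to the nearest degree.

208°

Invert f = (1 − cos θ)/2 to get cos θ = 1 − 2(0.94) = -0.880, hence θ₀ = arccos -0.880 = 151.6°.
Since the Moon is past full (waning), take the reflex angle: θ = 360° − 151.6° = 208.4°.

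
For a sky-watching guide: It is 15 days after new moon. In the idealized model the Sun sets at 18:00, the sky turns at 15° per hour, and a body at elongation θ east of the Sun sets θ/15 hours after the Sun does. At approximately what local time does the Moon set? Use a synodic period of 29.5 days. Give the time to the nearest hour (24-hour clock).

06:00

Phase angle: θ = 360°·(15 d)/(29.5 d) = 183.1°.
The Moon trails the Sun by θ/15 = 183.1/15 ≈ 12.20 hours.
18:00 + 12.20 h ≈ 06:12 → 06:00 to the nearest hour.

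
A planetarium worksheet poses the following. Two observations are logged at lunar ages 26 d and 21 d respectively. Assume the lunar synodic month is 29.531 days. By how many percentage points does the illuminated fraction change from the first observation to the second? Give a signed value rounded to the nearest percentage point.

+49 pp

First observation: θ = 360°·26/29.531 = 317.0°, so f = 0.135.
Second observation: θ = 256.0°, f = 0.621.
Δf = 0.621 − 0.135 = +0.486, i.e. +49 pp.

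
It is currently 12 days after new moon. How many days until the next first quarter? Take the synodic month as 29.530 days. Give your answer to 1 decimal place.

First quarter is 0.25 of the way through the cycle: age 0.25 × 29.530 = 7.383 d.
Already past this cycle's first quarter; the next is at 7.383 + 29.530 = 36.913 d, so 36.913 − 12 = 24.913 days.

24.9 days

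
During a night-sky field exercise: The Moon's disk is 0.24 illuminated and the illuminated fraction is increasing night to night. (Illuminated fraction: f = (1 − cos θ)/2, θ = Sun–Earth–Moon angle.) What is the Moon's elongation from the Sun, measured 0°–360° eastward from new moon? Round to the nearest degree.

cos θ = 1 − 2f = 0.520, giving a principal value of 58.7°.
The Moon is waxing (0°–180°), so θ = 58.7° directly.

59°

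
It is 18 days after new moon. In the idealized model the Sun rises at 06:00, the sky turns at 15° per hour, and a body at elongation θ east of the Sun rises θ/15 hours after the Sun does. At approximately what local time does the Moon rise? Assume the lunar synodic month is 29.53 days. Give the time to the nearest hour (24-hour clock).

21:00

Phase angle: θ = 360°·(18 d)/(29.53 d) = 219.4°.
At 15° of sky rotation per hour, 219.4° corresponds to a 14.63 h lag.
06:00 + 14.63 h ≈ 20:38 → 21:00 to the nearest hour.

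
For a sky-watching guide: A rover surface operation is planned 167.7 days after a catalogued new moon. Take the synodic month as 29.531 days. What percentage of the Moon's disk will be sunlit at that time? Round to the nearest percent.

167.7/29.531 = 5.679 lunations, so 5 complete cycles and 20.04 d into the next.
The Moon has covered 20.04/29.531 of its cycle, so θ ≈ 360° × 20.04/29.531 = 244.4°.
With cos θ = (-0.433), the lit fraction is (1 − (-0.433))/2 ≈ 0.716, so 72%.

72%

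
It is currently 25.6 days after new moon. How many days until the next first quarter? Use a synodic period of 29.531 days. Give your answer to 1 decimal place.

First quarter is 0.25 of the way through the cycle: age 0.25 × 29.531 = 7.383 d.
Already past this cycle's first quarter; the next is at 7.383 + 29.531 = 36.914 d, so 36.914 − 25.6 = 11.314 days.

11.3 days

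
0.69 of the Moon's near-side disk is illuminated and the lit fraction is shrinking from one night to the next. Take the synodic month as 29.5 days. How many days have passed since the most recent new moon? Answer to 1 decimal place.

20.3 days

Invert f = (1 − cos θ)/2 to get cos θ = 1 − 2(0.69) = -0.380, hence θ₀ = arccos -0.380 = 112.3°.
Waning ⇒ past full, so θ = 360° − 112.3° = 247.7°.
Age = 29.5 × 247.7°/360° ≈ 20.29 days.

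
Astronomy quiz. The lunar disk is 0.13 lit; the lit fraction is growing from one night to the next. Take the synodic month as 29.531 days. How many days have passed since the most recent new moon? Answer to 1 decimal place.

From f = (1 − cos θ)/2: cos θ = 1 − 2×0.13 = 0.740; arccos → 42.3°.
The Moon is waxing (0°–180°), so θ = 42.3° directly.
That fraction of the synodic month is 42.3/360 × 29.531 d ≈ 3.47 d.

3.5 days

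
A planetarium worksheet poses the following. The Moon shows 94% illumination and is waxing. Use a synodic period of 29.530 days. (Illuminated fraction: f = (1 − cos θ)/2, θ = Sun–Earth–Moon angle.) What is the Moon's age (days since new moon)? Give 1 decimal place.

From f = (1 − cos θ)/2: cos θ = 1 − 2×0.94 = -0.880; arccos → 151.6°.
The Moon is waxing (0°–180°), so θ = 151.6° directly.
At 360°/29.530 d per day, 151.6° corresponds to 12.44 days.

12.4 days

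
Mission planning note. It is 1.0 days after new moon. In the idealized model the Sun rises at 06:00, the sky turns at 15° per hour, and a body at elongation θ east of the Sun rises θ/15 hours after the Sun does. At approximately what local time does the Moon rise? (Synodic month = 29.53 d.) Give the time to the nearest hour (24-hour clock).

The Moon has covered 1.0/29.53 of its cycle, so θ ≈ 360° × 1.0/29.53 = 12.2°.
Delay after the Sun = 12.2° / (15°/h) ≈ 0.81 h.
06:00 + 0.81 h ≈ 06:49 → 07:00 to the nearest hour.

07:00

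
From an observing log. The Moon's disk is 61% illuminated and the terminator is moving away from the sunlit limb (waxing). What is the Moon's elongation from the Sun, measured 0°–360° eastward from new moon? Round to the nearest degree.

103°

Invert f = (1 − cos θ)/2 to get cos θ = 1 − 2(0.61) = -0.220, hence θ₀ = arccos -0.220 = 102.7°.
The Moon is waxing (0°–180°), so θ = 102.7° directly.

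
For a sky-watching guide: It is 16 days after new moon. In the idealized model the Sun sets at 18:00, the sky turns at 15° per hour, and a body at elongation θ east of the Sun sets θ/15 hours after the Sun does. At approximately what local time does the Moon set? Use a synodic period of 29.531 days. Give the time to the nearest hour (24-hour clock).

Elongation θ = 360° × 16/29.531 ≈ 195.0°.
At 15° of sky rotation per hour, 195.0° corresponds to a 13.00 h lag.
18:00 + 13.00 h ≈ 07:00 → 07:00 to the nearest hour.

07:00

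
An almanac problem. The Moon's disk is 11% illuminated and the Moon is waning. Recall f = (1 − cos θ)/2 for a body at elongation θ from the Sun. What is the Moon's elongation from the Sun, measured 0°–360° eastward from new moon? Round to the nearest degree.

From f = (1 − cos θ)/2: cos θ = 1 − 2×0.11 = 0.780; arccos → 38.7°.
Since the Moon is past full (waning), take the reflex angle: θ = 360° − 38.7° = 321.3°.

321°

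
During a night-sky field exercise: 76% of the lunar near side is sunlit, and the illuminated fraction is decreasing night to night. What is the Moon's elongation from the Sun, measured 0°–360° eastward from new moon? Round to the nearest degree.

239°

From f = (1 − cos θ)/2: cos θ = 1 − 2×0.76 = -0.520; arccos → 121.3°.
Waning ⇒ past full, so θ = 360° − 121.3° = 238.7°.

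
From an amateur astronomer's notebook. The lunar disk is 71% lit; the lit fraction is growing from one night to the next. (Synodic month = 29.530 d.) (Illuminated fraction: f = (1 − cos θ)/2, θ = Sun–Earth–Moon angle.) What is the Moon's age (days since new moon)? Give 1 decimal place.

Invert f = (1 − cos θ)/2 to get cos θ = 1 − 2(0.71) = -0.420, hence θ₀ = arccos -0.420 = 114.8°.
The Moon is waxing (0°–180°), so θ = 114.8° directly.
At 360°/29.530 d per day, 114.8° corresponds to 9.42 days.

9.4 days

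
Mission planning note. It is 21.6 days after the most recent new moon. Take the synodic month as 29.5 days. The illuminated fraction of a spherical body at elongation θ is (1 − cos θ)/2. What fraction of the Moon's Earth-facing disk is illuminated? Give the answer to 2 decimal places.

The Moon has covered 21.6/29.5 of its cycle, so θ ≈ 360° × 21.6/29.5 = 263.6°.
Illuminated fraction = (1 − cos 263.6°)/2 = (1 − (-0.112))/2 ≈ 0.556.

0.56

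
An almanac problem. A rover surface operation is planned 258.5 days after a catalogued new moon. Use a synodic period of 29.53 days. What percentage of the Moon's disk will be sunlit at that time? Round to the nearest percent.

49%

258.5 d spans 8 complete synodic months (8 × 29.53 = 236.24 d) plus 22.26 d.
Phase angle: θ = 360°·(22.26 d)/(29.53 d) = 271.4°.
With cos θ = 0.024, the lit fraction is (1 − 0.024)/2 ≈ 0.488, so 49%.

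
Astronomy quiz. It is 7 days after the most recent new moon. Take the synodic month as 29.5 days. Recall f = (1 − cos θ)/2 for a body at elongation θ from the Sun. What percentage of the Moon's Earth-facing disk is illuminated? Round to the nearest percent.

46%

Phase angle: θ = 360°·(7 d)/(29.5 d) = 85.4°.
Illuminated fraction = (1 − cos 85.4°)/2 = (1 − 0.080)/2 ≈ 0.460, so 46%.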